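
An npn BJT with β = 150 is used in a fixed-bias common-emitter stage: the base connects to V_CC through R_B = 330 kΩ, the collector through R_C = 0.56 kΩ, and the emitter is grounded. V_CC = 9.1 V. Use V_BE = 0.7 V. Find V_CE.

V_CE ≈ 7 V

Base loop: V_CC = I_B·R_B + V_BE, so I_B = (9.1 − 0.7)/330 kΩ = 0.0255 mA.
In the active region I_C = β·I_B = 150 × 0.0255 = 3.82 mA.
Collector loop: V_CE = V_CC − I_C·R_C = 9.1 − 3.82×0.56 = 6.96 V.
Since V_CE = 6.96 V > V_CE(sat) ≈ 0.2 V, the transistor is in the active region as assumed.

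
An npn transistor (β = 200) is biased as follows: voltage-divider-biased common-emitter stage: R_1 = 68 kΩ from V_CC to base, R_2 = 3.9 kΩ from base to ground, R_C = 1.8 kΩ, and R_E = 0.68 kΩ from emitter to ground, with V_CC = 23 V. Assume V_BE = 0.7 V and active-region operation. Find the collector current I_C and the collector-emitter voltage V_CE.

Thevenize the base divider: V_Th = V_CC·R_2/(R_1+R_2) = 23×3.9/71.9 = 1.25 V, R_Th = R_1‖R_2 = 3.69 kΩ.
Base-emitter loop: V_Th = I_B·R_Th + V_BE + (β+1)I_B·R_E, so I_B = (1.25 − 0.7) / (3.69 + 201×0.68) = 0.0039 mA.
I_C = β·I_B = 200×0.0039 = 0.78 mA, and I_E = (β+1)I_B = 0.784 mA.
V_CE = V_CC − I_C·R_C − I_E·R_E = 23 − 0.78×1.8 − 0.784×0.68 = 21.1 V.
V_CE = 21.1 V > 0.2 V confirms active-region operation.

I_C ≈ 0.78 mA, V_CE ≈ 21 V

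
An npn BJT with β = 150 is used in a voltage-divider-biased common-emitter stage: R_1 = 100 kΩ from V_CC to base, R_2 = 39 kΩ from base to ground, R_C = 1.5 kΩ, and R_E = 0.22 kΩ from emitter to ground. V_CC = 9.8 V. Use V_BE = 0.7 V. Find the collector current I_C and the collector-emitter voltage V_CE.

I_C ≈ 5 mA, V_CE ≈ 1.2 V

Thevenize the base divider: V_Th = V_CC·R_2/(R_1+R_2) = 9.8×39/139 = 2.75 V, R_Th = R_1‖R_2 = 28.1 kΩ.
Base-emitter loop: V_Th = I_B·R_Th + V_BE + (β+1)I_B·R_E, so I_B = (2.75 − 0.7) / (28.1 + 151×0.22) = 0.0334 mA.
I_C = β·I_B = 150×0.0334 = 5.02 mA, and I_E = (β+1)I_B = 5.05 mA.
V_CE = V_CC − I_C·R_C − I_E·R_E = 9.8 − 5.02×1.5 − 5.05×0.22 = 1.16 V.
V_CE = 1.16 V > 0.2 V confirms active-region operation.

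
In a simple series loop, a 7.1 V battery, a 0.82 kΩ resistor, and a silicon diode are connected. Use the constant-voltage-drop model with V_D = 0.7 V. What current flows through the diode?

KVL around the loop: 7.1 = V_D + I·R = 0.7 + I × 0.82 kΩ.
So I = (7.1 − 0.7) / 0.82 kΩ = 6.4 / 0.82 = 7.8 mA.

I ≈ 7.8 mA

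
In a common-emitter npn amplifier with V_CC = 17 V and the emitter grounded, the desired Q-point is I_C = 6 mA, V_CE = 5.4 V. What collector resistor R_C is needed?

Collector loop: V_CC = I_C·R_C + V_CE.
R_C = (V_CC − V_CE)/I_C = (17 − 5.4)/6 = 1.93 kΩ.

R_C ≈ 1.9 kΩ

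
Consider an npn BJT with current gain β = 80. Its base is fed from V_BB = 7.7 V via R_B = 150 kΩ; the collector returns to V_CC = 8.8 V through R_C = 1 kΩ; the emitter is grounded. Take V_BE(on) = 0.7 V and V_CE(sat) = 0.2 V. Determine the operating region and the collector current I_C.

active; I_C ≈ 3.7 mA

Assume active. Base-emitter loop: I_B = (V_BB − V_BE)/R_B = (7.7 − 0.7)/150 = 0.0467 mA.
I_C = β·I_B = 80×0.0467 = 3.73 mA.
V_CE = V_CC − I_C·R_C = 8.8 − 3.73×1 = 5.07 V > V_CE(sat), so the active-region assumption holds.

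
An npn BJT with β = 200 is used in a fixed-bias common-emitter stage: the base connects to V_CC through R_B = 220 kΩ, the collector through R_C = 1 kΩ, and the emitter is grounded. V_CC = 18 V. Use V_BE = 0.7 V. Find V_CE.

Base loop: V_CC = I_B·R_B + V_BE, so I_B = (18 − 0.7)/220 kΩ = 0.0786 mA.
In the active region I_C = β·I_B = 200 × 0.0786 = 15.7 mA.
Collector loop: V_CE = V_CC − I_C·R_C = 18 − 15.7×1 = 2.27 V.
Since V_CE = 2.27 V > V_CE(sat) ≈ 0.2 V, the transistor is in the active region as assumed.

V_CE ≈ 2.3 V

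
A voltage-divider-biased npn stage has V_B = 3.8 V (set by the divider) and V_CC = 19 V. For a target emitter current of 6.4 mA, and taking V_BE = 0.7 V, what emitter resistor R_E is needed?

R_E ≈ 0.48 kΩ

V_E = V_B − V_BE = 3.8 − 0.7 = 3.1 V.
R_E = V_E / I_E = 3.1 / 6.4 = 0.484 kΩ.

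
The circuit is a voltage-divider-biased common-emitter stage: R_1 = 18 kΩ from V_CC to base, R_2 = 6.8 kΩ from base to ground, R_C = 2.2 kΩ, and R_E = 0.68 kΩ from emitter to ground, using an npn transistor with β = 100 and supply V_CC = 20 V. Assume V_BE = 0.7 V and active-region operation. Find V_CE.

Thevenize the base divider: V_Th = V_CC·R_2/(R_1+R_2) = 20×6.8/24.8 = 5.48 V, R_Th = R_1‖R_2 = 4.94 kΩ.
Base-emitter loop: V_Th = I_B·R_Th + V_BE + (β+1)I_B·R_E, so I_B = (5.48 − 0.7) / (4.94 + 101×0.68) = 0.065 mA.
I_C = β·I_B = 100×0.065 = 6.5 mA, and I_E = (β+1)I_B = 6.56 mA.
V_CE = V_CC − I_C·R_C − I_E·R_E = 20 − 6.5×2.2 − 6.56×0.68 = 1.24 V.
V_CE = 1.24 V > 0.2 V confirms active-region operation.

V_CE ≈ 1.2 V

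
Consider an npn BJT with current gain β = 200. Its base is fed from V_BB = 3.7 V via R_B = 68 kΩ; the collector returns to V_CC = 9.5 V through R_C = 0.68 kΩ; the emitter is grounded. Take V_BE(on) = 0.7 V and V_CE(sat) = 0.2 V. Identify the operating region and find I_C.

active; I_C ≈ 8.8 mA

Assume active. Base-emitter loop: I_B = (V_BB − V_BE)/R_B = (3.7 − 0.7)/68 = 0.0441 mA.
I_C = β·I_B = 200×0.0441 = 8.82 mA.
V_CE = V_CC − I_C·R_C = 9.5 − 8.82×0.68 = 3.5 V > V_CE(sat), so the active-region assumption holds.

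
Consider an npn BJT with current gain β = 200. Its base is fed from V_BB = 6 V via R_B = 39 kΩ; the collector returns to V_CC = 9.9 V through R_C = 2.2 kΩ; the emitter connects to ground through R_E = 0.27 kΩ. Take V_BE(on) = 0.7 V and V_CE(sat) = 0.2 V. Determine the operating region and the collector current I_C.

saturation; I_C ≈ 3.9 mA

Assume active: I_B = (6 − 0.7)/(39 + 201×0.27) = 0.0568 mA, I_C = β·I_B = 11.4 mA.
Then V_CE = 9.9 − 11.4×2.2 − 11.4×0.27 = -18.2 V < 0.2 V — the active assumption fails.
Re-solve with V_CE = 0.2 V. KCL at the emitter: V_E/R_E = (V_BB−0.7−V_E)/R_B + (V_CC−0.2−V_E)/R_C, giving V_E = 1.09 V.
I_C = (V_CC − 0.2 − V_E)/R_C = (9.7 − 1.09)/2.2 = 3.92 mA.
Check: I_B = (5.3 − 1.09)/39 = 0.108 mA, and β·I_B = 21.6 mA > I_C, confirming saturation.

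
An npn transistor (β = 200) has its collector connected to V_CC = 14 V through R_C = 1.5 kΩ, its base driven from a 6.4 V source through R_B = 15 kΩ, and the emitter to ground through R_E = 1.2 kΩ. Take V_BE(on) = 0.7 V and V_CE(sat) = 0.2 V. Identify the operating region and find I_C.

Assume active. Base-emitter loop: I_B = (V_BB − V_BE)/(R_B + (β+1)R_E) = (6.4 − 0.7)/(15 + 201×1.2) = 0.0222 mA.
I_C = β·I_B = 200×0.0222 = 4.45 mA.
V_CE = V_CC − I_C·R_C − I_E·R_E = 14 − 4.45×1.5 − 4.47×1.2 = 1.96 V > V_CE(sat), so the active-region assumption holds.

active; I_C ≈ 4.4 mA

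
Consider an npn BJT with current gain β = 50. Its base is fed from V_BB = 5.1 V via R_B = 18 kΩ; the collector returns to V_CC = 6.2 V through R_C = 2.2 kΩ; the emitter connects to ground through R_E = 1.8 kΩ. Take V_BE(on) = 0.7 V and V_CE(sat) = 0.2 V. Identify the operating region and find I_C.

Assume active: I_B = (5.1 − 0.7)/(18 + 51×1.8) = 0.0401 mA, I_C = β·I_B = 2 mA.
Then V_CE = 6.2 − 2×2.2 − 2.04×1.8 = -1.89 V < 0.2 V — the active assumption fails.
Re-solve with V_CE = 0.2 V. KCL at the emitter: V_E/R_E = (V_BB−0.7−V_E)/R_B + (V_CC−0.2−V_E)/R_C, giving V_E = 2.79 V.
I_C = (V_CC − 0.2 − V_E)/R_C = (6 − 2.79)/2.2 = 1.46 mA.
Check: I_B = (4.4 − 2.79)/18 = 0.0895 mA, and β·I_B = 4.48 mA > I_C, confirming saturation.

saturation; I_C ≈ 1.5 mA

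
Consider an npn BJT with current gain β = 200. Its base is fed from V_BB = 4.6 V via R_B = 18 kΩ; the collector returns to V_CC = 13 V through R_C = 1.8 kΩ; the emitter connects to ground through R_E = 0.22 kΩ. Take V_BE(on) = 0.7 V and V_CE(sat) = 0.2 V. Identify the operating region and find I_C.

Assume active: I_B = (4.6 − 0.7)/(18 + 201×0.22) = 0.0627 mA, I_C = β·I_B = 12.5 mA.
Then V_CE = 13 − 12.5×1.8 − 12.6×0.22 = -12.3 V < 0.2 V — the active assumption fails.
Re-solve with V_CE = 0.2 V. KCL at the emitter: V_E/R_E = (V_BB−0.7−V_E)/R_B + (V_CC−0.2−V_E)/R_C, giving V_E = 1.42 V.
I_C = (V_CC − 0.2 − V_E)/R_C = (12.8 − 1.42)/1.8 = 6.32 mA.
Check: I_B = (3.9 − 1.42)/18 = 0.138 mA, and β·I_B = 27.5 mA > I_C, confirming saturation.

saturation; I_C ≈ 6.3 mA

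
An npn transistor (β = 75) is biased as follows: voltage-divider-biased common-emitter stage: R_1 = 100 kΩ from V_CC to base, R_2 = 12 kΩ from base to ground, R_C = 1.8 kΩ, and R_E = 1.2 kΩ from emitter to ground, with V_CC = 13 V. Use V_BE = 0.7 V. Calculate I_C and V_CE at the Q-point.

Thevenize the base divider: V_Th = V_CC·R_2/(R_1+R_2) = 13×12/112 = 1.39 V, R_Th = R_1‖R_2 = 10.7 kΩ.
Base-emitter loop: V_Th = I_B·R_Th + V_BE + (β+1)I_B·R_E, so I_B = (1.39 − 0.7) / (10.7 + 76×1.2) = 0.0068 mA.
I_C = β·I_B = 75×0.0068 = 0.51 mA, and I_E = (β+1)I_B = 0.517 mA.
V_CE = V_CC − I_C·R_C − I_E·R_E = 13 − 0.51×1.8 − 0.517×1.2 = 11.5 V.
V_CE = 11.5 V > 0.2 V confirms active-region operation.

I_C ≈ 0.51 mA, V_CE ≈ 11 V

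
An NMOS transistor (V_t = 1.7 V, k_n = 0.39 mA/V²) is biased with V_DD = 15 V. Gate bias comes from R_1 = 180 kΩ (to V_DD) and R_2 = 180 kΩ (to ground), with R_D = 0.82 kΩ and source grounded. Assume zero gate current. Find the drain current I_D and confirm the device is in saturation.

V_G = V_DD·R_2/(R_1+R_2) = 15×180/360 = 7.5 V. With the source grounded, V_GS = V_G = 7.5 V.
Assume saturation: I_D = (k_n/2)(V_GS − V_t)² = (0.39/2)×(7.5 − 1.7)² = 0.195×5.8² = 6.56 mA.
V_DS = V_DD − I_D·R_D = 15 − 6.56×0.82 = 9.62 V.
Saturation requires V_DS ≥ V_GS − V_t = 5.8 V; 9.62 ≥ 5.8 ✓.

I_D ≈ 6.6 mA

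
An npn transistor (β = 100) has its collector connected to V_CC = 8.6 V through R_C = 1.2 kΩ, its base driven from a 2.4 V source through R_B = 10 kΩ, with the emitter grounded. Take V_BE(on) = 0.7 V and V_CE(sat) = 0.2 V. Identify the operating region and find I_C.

saturation; I_C ≈ 7 mA

Assume active: I_B = (2.4 − 0.7)/10 = 0.17 mA, giving I_C = β·I_B = 17 mA.
But then V_CE = 8.6 − 17×1.2 = -11.8 V < V_CE(sat) = 0.2 V — impossible in the active region.
So the transistor is saturated. With V_CE = 0.2 V, I_C = (V_CC − 0.2)/R_C = 8.4/1.2 = 7 mA.
Check: β·I_B = 17 mA > I_C = 7 mA, confirming saturation.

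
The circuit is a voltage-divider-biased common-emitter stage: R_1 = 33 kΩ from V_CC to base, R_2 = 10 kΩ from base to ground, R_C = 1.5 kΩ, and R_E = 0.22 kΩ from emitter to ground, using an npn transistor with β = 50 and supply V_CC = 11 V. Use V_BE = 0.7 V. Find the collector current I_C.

Thevenize the base divider: V_Th = V_CC·R_2/(R_1+R_2) = 11×10/43 = 2.56 V, R_Th = R_1‖R_2 = 7.67 kΩ.
Base-emitter loop: V_Th = I_B·R_Th + V_BE + (β+1)I_B·R_E, so I_B = (2.56 − 0.7) / (7.67 + 51×0.22) = 0.0983 mA.
I_C = β·I_B = 50×0.0983 = 4.92 mA, and I_E = (β+1)I_B = 5.02 mA.
V_CE = V_CC − I_C·R_C − I_E·R_E = 11 − 4.92×1.5 − 5.02×0.22 = 2.52 V.
V_CE = 2.52 V > 0.2 V confirms active-region operation.

I_C ≈ 4.9 mA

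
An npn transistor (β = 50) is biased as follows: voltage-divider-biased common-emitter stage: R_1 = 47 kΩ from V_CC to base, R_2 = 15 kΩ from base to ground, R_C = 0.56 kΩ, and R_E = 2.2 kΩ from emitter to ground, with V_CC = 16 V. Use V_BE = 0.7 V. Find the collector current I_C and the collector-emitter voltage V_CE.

I_C ≈ 1.3 mA, V_CE ≈ 12 V

Thevenize the base divider: V_Th = V_CC·R_2/(R_1+R_2) = 16×15/62 = 3.87 V, R_Th = R_1‖R_2 = 11.4 kΩ.
Base-emitter loop: V_Th = I_B·R_Th + V_BE + (β+1)I_B·R_E, so I_B = (3.87 − 0.7) / (11.4 + 51×2.2) = 0.0257 mA.
I_C = β·I_B = 50×0.0257 = 1.28 mA, and I_E = (β+1)I_B = 1.31 mA.
V_CE = V_CC − I_C·R_C − I_E·R_E = 16 − 1.28×0.56 − 1.31×2.2 = 12.4 V.
V_CE = 12.4 V > 0.2 V confirms active-region operation.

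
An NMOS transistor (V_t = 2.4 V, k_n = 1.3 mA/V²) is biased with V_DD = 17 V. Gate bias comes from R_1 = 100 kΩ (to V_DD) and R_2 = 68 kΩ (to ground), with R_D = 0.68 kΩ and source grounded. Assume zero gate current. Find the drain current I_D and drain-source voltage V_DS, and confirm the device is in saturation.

I_D ≈ 13 mA, V_DS ≈ 8.1 V

V_G = V_DD·R_2/(R_1+R_2) = 17×68/168 = 6.88 V. With the source grounded, V_GS = V_G = 6.88 V.
Assume saturation: I_D = (k_n/2)(V_GS − V_t)² = (1.3/2)×(6.88 − 2.4)² = 0.65×4.48² = 13.1 mA.
V_DS = V_DD − I_D·R_D = 17 − 13.1×0.68 = 8.13 V.
Saturation requires V_DS ≥ V_GS − V_t = 4.48 V; 8.13 ≥ 4.48 ✓.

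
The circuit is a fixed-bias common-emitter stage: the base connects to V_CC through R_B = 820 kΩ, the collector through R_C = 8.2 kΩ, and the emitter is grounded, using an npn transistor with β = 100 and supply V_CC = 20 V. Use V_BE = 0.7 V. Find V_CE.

V_CE ≈ 0.7 V

Base loop: V_CC = I_B·R_B + V_BE, so I_B = (20 − 0.7)/820 kΩ = 0.0235 mA.
In the active region I_C = β·I_B = 100 × 0.0235 = 2.35 mA.
Collector loop: V_CE = V_CC − I_C·R_C = 20 − 2.35×8.2 = 0.7 V.
Since V_CE = 0.7 V > V_CE(sat) ≈ 0.2 V, the transistor is in the active region as assumed.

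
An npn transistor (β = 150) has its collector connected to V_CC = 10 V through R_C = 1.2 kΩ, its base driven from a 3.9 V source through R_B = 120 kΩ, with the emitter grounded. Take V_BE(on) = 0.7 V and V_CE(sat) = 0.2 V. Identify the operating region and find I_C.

active; I_C ≈ 4 mA

Assume active. Base-emitter loop: I_B = (V_BB − V_BE)/R_B = (3.9 − 0.7)/120 = 0.0267 mA.
I_C = β·I_B = 150×0.0267 = 4 mA.
V_CE = V_CC − I_C·R_C = 10 − 4×1.2 = 5.2 V > V_CE(sat), so the active-region assumption holds.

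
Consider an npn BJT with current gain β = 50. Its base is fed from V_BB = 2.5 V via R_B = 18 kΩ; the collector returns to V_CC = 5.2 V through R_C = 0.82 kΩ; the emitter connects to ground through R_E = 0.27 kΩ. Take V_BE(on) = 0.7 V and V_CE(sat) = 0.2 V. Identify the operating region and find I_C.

active; I_C ≈ 2.8 mA

Assume active. Base-emitter loop: I_B = (V_BB − V_BE)/(R_B + (β+1)R_E) = (2.5 − 0.7)/(18 + 51×0.27) = 0.0567 mA.
I_C = β·I_B = 50×0.0567 = 2.83 mA.
V_CE = V_CC − I_C·R_C − I_E·R_E = 5.2 − 2.83×0.82 − 2.89×0.27 = 2.1 V > V_CE(sat), so the active-region assumption holds.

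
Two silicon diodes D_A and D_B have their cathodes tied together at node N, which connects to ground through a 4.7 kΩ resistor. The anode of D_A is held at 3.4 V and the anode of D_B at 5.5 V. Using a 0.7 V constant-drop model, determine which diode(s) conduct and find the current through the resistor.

Only D_B conducts; I_R ≈ 1 mA

Assume both conduct. Then node N would need to be at both 3.4−0.7 = 2.7 V and 5.5−0.7 = 4.8 V, which is impossible.
Assume only D_B conducts: V_N = 5.5 − 0.7 = 4.8 V, so I_R = 4.8/4.7 = 1.02 mA.
Check D_A: its anode-to-cathode voltage is 3.4 − 4.8 = -1.4 V < 0.7 V, so it is off. The assumption is consistent.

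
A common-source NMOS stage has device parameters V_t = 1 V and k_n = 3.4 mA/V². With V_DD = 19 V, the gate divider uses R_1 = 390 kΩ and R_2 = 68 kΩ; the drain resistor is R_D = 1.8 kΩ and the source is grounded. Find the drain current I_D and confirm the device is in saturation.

I_D ≈ 5.6 mA

V_G = V_DD·R_2/(R_1+R_2) = 19×68/458 = 2.82 V. With the source grounded, V_GS = V_G = 2.82 V.
Assume saturation: I_D = (k_n/2)(V_GS − V_t)² = (3.4/2)×(2.82 − 1)² = 1.7×1.82² = 5.64 mA.
V_DS = V_DD − I_D·R_D = 19 − 5.64×1.8 = 8.85 V.
Saturation requires V_DS ≥ V_GS − V_t = 1.82 V; 8.85 ≥ 1.82 ✓.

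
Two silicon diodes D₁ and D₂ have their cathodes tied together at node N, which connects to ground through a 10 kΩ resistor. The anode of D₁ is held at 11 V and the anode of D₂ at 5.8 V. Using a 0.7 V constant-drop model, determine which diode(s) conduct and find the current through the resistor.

Assume both conduct. Then node N would need to be at both 11−0.7 = 10.3 V and 5.8−0.7 = 5.1 V, which is impossible.
Assume only D₁ conducts: V_N = 11 − 0.7 = 10.3 V, so I_R = 10.3/10 = 1.03 mA.
Check D₂: its anode-to-cathode voltage is 5.8 − 10.3 = -4.5 V < 0.7 V, so it is off. The assumption is consistent.

Only D₁ conducts; I_R ≈ 1 mA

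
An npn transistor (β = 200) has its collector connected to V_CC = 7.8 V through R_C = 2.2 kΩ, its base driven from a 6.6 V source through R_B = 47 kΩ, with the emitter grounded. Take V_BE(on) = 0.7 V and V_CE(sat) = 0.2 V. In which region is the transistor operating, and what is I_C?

Assume active: I_B = (6.6 − 0.7)/47 = 0.126 mA, giving I_C = β·I_B = 25.1 mA.
But then V_CE = 7.8 − 25.1×2.2 = -47.4 V < V_CE(sat) = 0.2 V — impossible in the active region.
So the transistor is saturated. With V_CE = 0.2 V, I_C = (V_CC − 0.2)/R_C = 7.6/2.2 = 3.45 mA.
Check: β·I_B = 25.1 mA > I_C = 3.45 mA, confirming saturation.

saturation; I_C ≈ 3.5 mA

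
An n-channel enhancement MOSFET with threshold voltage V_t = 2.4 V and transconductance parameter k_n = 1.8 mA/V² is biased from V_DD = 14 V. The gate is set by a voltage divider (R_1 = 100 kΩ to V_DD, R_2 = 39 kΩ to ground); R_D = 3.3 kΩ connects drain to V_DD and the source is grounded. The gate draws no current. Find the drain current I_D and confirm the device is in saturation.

V_G = V_DD·R_2/(R_1+R_2) = 14×39/139 = 3.93 V. With the source grounded, V_GS = V_G = 3.93 V.
Assume saturation: I_D = (k_n/2)(V_GS − V_t)² = (1.8/2)×(3.93 − 2.4)² = 0.9×1.53² = 2.1 mA.
V_DS = V_DD − I_D·R_D = 14 − 2.1×3.3 = 7.07 V.
Saturation requires V_DS ≥ V_GS − V_t = 1.53 V; 7.07 ≥ 1.53 ✓.

I_D ≈ 2.1 mA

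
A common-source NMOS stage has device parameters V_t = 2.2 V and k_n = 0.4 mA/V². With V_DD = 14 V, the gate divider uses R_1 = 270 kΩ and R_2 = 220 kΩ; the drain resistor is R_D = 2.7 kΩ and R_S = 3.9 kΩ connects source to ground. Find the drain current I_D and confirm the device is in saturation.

I_D ≈ 0.6 mA

V_G = V_DD·R_2/(R_1+R_2) = 14×220/490 = 6.29 V.
Assume saturation: I_D = (k_n/2)(V_GS − V_t)² with V_GS = V_G − I_D·R_S = 6.29 − 3.9·I_D.
Substituting gives 3.04·I_D² − 7.37·I_D + 3.34 = 0, with roots I_D = 0.603 or 1.82 mA.
The root I_D = 1.82 mA gives V_GS = -0.818 V ≤ V_t, so take I_D = 0.603 mA.
Then V_GS = 3.94 V and V_DS = V_DD − I_D(R_D+R_S) = 14 − 0.603×6.6 = 10 V.
Saturation requires V_DS ≥ V_GS − V_t = 1.74 V; 10 ≥ 1.74 ✓.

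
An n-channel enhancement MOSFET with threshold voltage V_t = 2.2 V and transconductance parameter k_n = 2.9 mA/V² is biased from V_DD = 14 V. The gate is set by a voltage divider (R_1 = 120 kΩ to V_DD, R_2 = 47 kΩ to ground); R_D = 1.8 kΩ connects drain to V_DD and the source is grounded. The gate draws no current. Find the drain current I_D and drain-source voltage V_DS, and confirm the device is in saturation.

I_D ≈ 4.4 mA, V_DS ≈ 6.1 V

V_G = V_DD·R_2/(R_1+R_2) = 14×47/167 = 3.94 V. With the source grounded, V_GS = V_G = 3.94 V.
Assume saturation: I_D = (k_n/2)(V_GS − V_t)² = (2.9/2)×(3.94 − 2.2)² = 1.45×1.74² = 4.39 mA.
V_DS = V_DD − I_D·R_D = 14 − 4.39×1.8 = 6.1 V.
Saturation requires V_DS ≥ V_GS − V_t = 1.74 V; 6.1 ≥ 1.74 ✓.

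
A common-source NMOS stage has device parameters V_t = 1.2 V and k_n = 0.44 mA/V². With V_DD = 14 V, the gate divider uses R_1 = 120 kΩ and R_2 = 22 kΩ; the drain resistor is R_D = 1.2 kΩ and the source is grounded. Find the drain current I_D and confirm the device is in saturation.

V_G = V_DD·R_2/(R_1+R_2) = 14×22/142 = 2.17 V. With the source grounded, V_GS = V_G = 2.17 V.
Assume saturation: I_D = (k_n/2)(V_GS − V_t)² = (0.44/2)×(2.17 − 1.2)² = 0.22×0.969² = 0.207 mA.
V_DS = V_DD − I_D·R_D = 14 − 0.207×1.2 = 13.8 V.
Saturation requires V_DS ≥ V_GS − V_t = 0.969 V; 13.8 ≥ 0.969 ✓.

I_D ≈ 0.21 mA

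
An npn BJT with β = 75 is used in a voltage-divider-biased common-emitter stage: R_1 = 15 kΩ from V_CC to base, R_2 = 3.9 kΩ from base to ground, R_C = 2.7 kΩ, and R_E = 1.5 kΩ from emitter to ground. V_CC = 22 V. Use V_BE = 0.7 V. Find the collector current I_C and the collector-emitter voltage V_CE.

Thevenize the base divider: V_Th = V_CC·R_2/(R_1+R_2) = 22×3.9/18.9 = 4.54 V, R_Th = R_1‖R_2 = 3.1 kΩ.
Base-emitter loop: V_Th = I_B·R_Th + V_BE + (β+1)I_B·R_E, so I_B = (4.54 − 0.7) / (3.1 + 76×1.5) = 0.0328 mA.
I_C = β·I_B = 75×0.0328 = 2.46 mA, and I_E = (β+1)I_B = 2.49 mA.
V_CE = V_CC − I_C·R_C − I_E·R_E = 22 − 2.46×2.7 − 2.49×1.5 = 11.6 V.
V_CE = 11.6 V > 0.2 V confirms active-region operation.

I_C ≈ 2.5 mA, V_CE ≈ 12 V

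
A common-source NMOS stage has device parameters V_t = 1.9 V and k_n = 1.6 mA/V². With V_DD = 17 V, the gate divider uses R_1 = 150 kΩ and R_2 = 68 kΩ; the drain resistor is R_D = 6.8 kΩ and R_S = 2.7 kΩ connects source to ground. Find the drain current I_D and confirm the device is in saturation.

V_G = V_DD·R_2/(R_1+R_2) = 17×68/218 = 5.3 V.
Assume saturation: I_D = (k_n/2)(V_GS − V_t)² with V_GS = V_G − I_D·R_S = 5.3 − 2.7·I_D.
Substituting gives 5.83·I_D² − 15.7·I_D + 9.26 = 0, with roots I_D = 0.873 or 1.82 mA.
The root I_D = 1.82 mA gives V_GS = 0.392 V ≤ V_t, so take I_D = 0.873 mA.
Then V_GS = 2.94 V and V_DS = V_DD − I_D(R_D+R_S) = 17 − 0.873×9.5 = 8.7 V.
Saturation requires V_DS ≥ V_GS − V_t = 1.04 V; 8.7 ≥ 1.04 ✓.

I_D ≈ 0.87 mA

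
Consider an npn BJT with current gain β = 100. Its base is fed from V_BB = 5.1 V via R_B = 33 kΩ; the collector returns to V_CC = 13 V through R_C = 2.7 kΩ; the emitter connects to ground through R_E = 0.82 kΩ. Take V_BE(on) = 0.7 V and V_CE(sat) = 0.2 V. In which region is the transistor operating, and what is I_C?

saturation; I_C ≈ 3.6 mA

Assume active: I_B = (5.1 − 0.7)/(33 + 101×0.82) = 0.038 mA, I_C = β·I_B = 3.8 mA.
Then V_CE = 13 − 3.8×2.7 − 3.84×0.82 = -0.404 V < 0.2 V — the active assumption fails.
Re-solve with V_CE = 0.2 V. KCL at the emitter: V_E/R_E = (V_BB−0.7−V_E)/R_B + (V_CC−0.2−V_E)/R_C, giving V_E = 3.01 V.
I_C = (V_CC − 0.2 − V_E)/R_C = (12.8 − 3.01)/2.7 = 3.63 mA.
Check: I_B = (4.4 − 3.01)/33 = 0.0422 mA, and β·I_B = 4.22 mA > I_C, confirming saturation.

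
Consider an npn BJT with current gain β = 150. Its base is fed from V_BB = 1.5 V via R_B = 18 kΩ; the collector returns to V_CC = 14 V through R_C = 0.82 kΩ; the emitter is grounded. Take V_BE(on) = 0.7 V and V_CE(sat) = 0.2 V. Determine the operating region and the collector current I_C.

active; I_C ≈ 6.7 mA

Assume active. Base-emitter loop: I_B = (V_BB − V_BE)/R_B = (1.5 − 0.7)/18 = 0.0444 mA.
I_C = β·I_B = 150×0.0444 = 6.67 mA.
V_CE = V_CC − I_C·R_C = 14 − 6.67×0.82 = 8.53 V > V_CE(sat), so the active-region assumption holds.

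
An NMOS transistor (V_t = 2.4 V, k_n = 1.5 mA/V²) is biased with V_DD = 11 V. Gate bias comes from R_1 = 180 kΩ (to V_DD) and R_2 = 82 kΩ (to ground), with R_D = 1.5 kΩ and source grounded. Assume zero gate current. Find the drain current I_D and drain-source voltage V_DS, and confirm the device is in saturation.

I_D ≈ 0.82 mA, V_DS ≈ 9.8 V

V_G = V_DD·R_2/(R_1+R_2) = 11×82/262 = 3.44 V. With the source grounded, V_GS = V_G = 3.44 V.
Assume saturation: I_D = (k_n/2)(V_GS − V_t)² = (1.5/2)×(3.44 − 2.4)² = 0.75×1.04² = 0.815 mA.
V_DS = V_DD − I_D·R_D = 11 − 0.815×1.5 = 9.78 V.
Saturation requires V_DS ≥ V_GS − V_t = 1.04 V; 9.78 ≥ 1.04 ✓.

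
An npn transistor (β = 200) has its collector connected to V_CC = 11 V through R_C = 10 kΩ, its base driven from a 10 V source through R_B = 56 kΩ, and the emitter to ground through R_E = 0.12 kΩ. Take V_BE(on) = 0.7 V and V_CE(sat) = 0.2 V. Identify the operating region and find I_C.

Assume active: I_B = (10 − 0.7)/(56 + 201×0.12) = 0.116 mA, I_C = β·I_B = 23.2 mA.
Then V_CE = 11 − 23.2×10 − 23.3×0.12 = -224 V < 0.2 V — the active assumption fails.
Re-solve with V_CE = 0.2 V. KCL at the emitter: V_E/R_E = (V_BB−0.7−V_E)/R_B + (V_CC−0.2−V_E)/R_C, giving V_E = 0.147 V.
I_C = (V_CC − 0.2 − V_E)/R_C = (10.8 − 0.147)/10 = 1.07 mA.
Check: I_B = (9.3 − 0.147)/56 = 0.163 mA, and β·I_B = 32.7 mA > I_C, confirming saturation.

saturation; I_C ≈ 1.1 mA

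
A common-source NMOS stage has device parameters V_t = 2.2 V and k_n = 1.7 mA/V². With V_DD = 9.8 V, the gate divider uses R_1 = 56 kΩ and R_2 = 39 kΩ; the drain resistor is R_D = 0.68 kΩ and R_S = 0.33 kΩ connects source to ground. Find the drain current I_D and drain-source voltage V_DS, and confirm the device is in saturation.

V_G = V_DD·R_2/(R_1+R_2) = 9.8×39/95 = 4.02 V.
Assume saturation: I_D = (k_n/2)(V_GS − V_t)² with V_GS = V_G − I_D·R_S = 4.02 − 0.33·I_D.
Substituting gives 0.0926·I_D² − 2.02·I_D + 2.83 = 0, with roots I_D = 1.5 or 20.4 mA.
The root I_D = 20.4 mA gives V_GS = -2.69 V ≤ V_t, so take I_D = 1.5 mA.
Then V_GS = 3.53 V and V_DS = V_DD − I_D(R_D+R_S) = 9.8 − 1.5×1.01 = 8.29 V.
Saturation requires V_DS ≥ V_GS − V_t = 1.33 V; 8.29 ≥ 1.33 ✓.

I_D ≈ 1.5 mA, V_DS ≈ 8.3 V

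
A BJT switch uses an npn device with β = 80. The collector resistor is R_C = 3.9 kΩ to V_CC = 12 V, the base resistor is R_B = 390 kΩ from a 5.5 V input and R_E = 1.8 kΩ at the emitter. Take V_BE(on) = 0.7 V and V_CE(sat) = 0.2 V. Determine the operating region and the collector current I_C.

active; I_C ≈ 0.72 mA

Assume active. Base-emitter loop: I_B = (V_BB − V_BE)/(R_B + (β+1)R_E) = (5.5 − 0.7)/(390 + 81×1.8) = 0.00896 mA.
I_C = β·I_B = 80×0.00896 = 0.717 mA.
V_CE = V_CC − I_C·R_C − I_E·R_E = 12 − 0.717×3.9 − 0.726×1.8 = 7.9 V > V_CE(sat), so the active-region assumption holds.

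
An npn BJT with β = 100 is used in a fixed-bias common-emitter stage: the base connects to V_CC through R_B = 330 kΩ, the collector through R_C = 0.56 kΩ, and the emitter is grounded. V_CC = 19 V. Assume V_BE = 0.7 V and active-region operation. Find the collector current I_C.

Base loop: V_CC = I_B·R_B + V_BE, so I_B = (19 − 0.7)/330 kΩ = 0.0555 mA.
In the active region I_C = β·I_B = 100 × 0.0555 = 5.55 mA.
Collector loop: V_CE = V_CC − I_C·R_C = 19 − 5.55×0.56 = 15.9 V.
Since V_CE = 15.9 V > V_CE(sat) ≈ 0.2 V, the transistor is in the active region as assumed.

I_C ≈ 5.5 mA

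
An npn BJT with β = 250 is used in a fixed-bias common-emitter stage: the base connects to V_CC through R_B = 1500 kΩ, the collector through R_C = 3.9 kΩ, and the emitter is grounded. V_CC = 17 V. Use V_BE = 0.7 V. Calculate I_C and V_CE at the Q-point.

I_C ≈ 2.7 mA, V_CE ≈ 6.4 V

Base loop: V_CC = I_B·R_B + V_BE, so I_B = (17 − 0.7)/1500 kΩ = 0.0109 mA.
In the active region I_C = β·I_B = 250 × 0.0109 = 2.72 mA.
Collector loop: V_CE = V_CC − I_C·R_C = 17 − 2.72×3.9 = 6.4 V.
Since V_CE = 6.4 V > V_CE(sat) ≈ 0.2 V, the transistor is in the active region as assumed.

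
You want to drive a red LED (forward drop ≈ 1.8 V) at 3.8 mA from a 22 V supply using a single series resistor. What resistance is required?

R ≈ 5.3 kΩ

The resistor drops V_S − V_D = 22 − 1.8 = 20.2 V at 3.8 mA.
R = 20.2 V / 3.8 mA = 5.32 kΩ.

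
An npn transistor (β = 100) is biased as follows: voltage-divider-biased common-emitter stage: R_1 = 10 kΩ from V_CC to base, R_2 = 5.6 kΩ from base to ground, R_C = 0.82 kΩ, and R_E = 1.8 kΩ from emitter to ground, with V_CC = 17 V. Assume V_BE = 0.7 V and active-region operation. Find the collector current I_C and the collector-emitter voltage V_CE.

I_C ≈ 2.9 mA, V_CE ≈ 9.3 V

Thevenize the base divider: V_Th = V_CC·R_2/(R_1+R_2) = 17×5.6/15.6 = 6.1 V, R_Th = R_1‖R_2 = 3.59 kΩ.
Base-emitter loop: V_Th = I_B·R_Th + V_BE + (β+1)I_B·R_E, so I_B = (6.1 − 0.7) / (3.59 + 101×1.8) = 0.0291 mA.
I_C = β·I_B = 100×0.0291 = 2.91 mA, and I_E = (β+1)I_B = 2.94 mA.
V_CE = V_CC − I_C·R_C − I_E·R_E = 17 − 2.91×0.82 − 2.94×1.8 = 9.31 V.
V_CE = 9.31 V > 0.2 V confirms active-region operation.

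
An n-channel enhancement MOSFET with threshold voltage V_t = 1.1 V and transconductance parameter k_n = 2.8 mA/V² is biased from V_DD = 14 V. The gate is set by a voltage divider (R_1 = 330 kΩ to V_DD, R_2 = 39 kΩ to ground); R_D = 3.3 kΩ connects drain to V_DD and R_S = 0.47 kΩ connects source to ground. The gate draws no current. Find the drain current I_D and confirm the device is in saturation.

V_G = V_DD·R_2/(R_1+R_2) = 14×39/369 = 1.48 V.
Assume saturation: I_D = (k_n/2)(V_GS − V_t)² with V_GS = V_G − I_D·R_S = 1.48 − 0.47·I_D.
Substituting gives 0.309·I_D² − 1.5·I_D + 0.202 = 0, with roots I_D = 0.139 or 4.71 mA.
The root I_D = 4.71 mA gives V_GS = -0.734 V ≤ V_t, so take I_D = 0.139 mA.
Then V_GS = 1.41 V and V_DS = V_DD − I_D(R_D+R_S) = 14 − 0.139×3.77 = 13.5 V.
Saturation requires V_DS ≥ V_GS − V_t = 0.315 V; 13.5 ≥ 0.315 ✓.

I_D ≈ 0.14 mA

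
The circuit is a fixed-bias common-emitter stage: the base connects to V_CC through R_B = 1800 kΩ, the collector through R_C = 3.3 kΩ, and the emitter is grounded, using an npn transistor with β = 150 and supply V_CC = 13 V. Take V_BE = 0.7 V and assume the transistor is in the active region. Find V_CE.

V_CE ≈ 9.6 V

Base loop: V_CC = I_B·R_B + V_BE, so I_B = (13 − 0.7)/1800 kΩ = 0.00683 mA.
In the active region I_C = β·I_B = 150 × 0.00683 = 1.03 mA.
Collector loop: V_CE = V_CC − I_C·R_C = 13 − 1.03×3.3 = 9.62 V.
Since V_CE = 9.62 V > V_CE(sat) ≈ 0.2 V, the transistor is in the active region as assumed.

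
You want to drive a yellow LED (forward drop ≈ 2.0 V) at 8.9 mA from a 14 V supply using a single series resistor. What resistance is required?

The resistor drops V_S − V_D = 14 − 2.0 = 12 V at 8.9 mA.
R = 12 V / 8.9 mA = 1.35 kΩ.

R ≈ 1.3 kΩ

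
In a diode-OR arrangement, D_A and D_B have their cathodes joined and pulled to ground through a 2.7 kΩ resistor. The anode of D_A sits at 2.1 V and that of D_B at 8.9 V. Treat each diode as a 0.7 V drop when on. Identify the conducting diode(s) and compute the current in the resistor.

Assume both conduct. Then node N would need to be at both 2.1−0.7 = 1.4 V and 8.9−0.7 = 8.2 V, which is impossible.
Assume only D_B conducts: V_N = 8.9 − 0.7 = 8.2 V, so I_R = 8.2/2.7 = 3.04 mA.
Check D_A: its anode-to-cathode voltage is 2.1 − 8.2 = -6.1 V < 0.7 V, so it is off. The assumption is consistent.

Only D_B conducts; I_R ≈ 3 mA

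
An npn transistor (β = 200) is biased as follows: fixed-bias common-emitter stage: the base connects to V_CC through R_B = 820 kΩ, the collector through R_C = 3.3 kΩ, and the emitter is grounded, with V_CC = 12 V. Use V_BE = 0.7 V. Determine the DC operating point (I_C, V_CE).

I_C ≈ 2.8 mA, V_CE ≈ 2.9 V

Base loop: V_CC = I_B·R_B + V_BE, so I_B = (12 − 0.7)/820 kΩ = 0.0138 mA.
In the active region I_C = β·I_B = 200 × 0.0138 = 2.76 mA.
Collector loop: V_CE = V_CC − I_C·R_C = 12 − 2.76×3.3 = 2.9 V.
Since V_CE = 2.9 V > V_CE(sat) ≈ 0.2 V, the transistor is in the active region as assumed.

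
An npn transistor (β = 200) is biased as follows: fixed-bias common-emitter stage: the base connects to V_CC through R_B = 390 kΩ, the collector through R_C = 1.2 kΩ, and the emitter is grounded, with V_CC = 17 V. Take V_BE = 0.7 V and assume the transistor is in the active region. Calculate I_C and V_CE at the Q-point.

Base loop: V_CC = I_B·R_B + V_BE, so I_B = (17 − 0.7)/390 kΩ = 0.0418 mA.
In the active region I_C = β·I_B = 200 × 0.0418 = 8.36 mA.
Collector loop: V_CE = V_CC − I_C·R_C = 17 − 8.36×1.2 = 6.97 V.
Since V_CE = 6.97 V > V_CE(sat) ≈ 0.2 V, the transistor is in the active region as assumed.

I_C ≈ 8.4 mA, V_CE ≈ 7 V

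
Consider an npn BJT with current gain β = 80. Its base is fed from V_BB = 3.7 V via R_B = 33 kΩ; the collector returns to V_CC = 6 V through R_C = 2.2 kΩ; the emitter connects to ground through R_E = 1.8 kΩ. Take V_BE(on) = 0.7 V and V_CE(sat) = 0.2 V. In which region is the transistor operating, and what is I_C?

active; I_C ≈ 1.3 mA

Assume active. Base-emitter loop: I_B = (V_BB − V_BE)/(R_B + (β+1)R_E) = (3.7 − 0.7)/(33 + 81×1.8) = 0.0168 mA.
I_C = β·I_B = 80×0.0168 = 1.34 mA.
V_CE = V_CC − I_C·R_C − I_E·R_E = 6 − 1.34×2.2 − 1.36×1.8 = 0.601 V > V_CE(sat), so the active-region assumption holds.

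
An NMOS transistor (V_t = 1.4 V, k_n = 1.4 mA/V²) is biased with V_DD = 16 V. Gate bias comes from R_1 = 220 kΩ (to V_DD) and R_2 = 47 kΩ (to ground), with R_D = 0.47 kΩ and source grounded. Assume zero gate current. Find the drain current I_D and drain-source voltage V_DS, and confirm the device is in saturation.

V_G = V_DD·R_2/(R_1+R_2) = 16×47/267 = 2.82 V. With the source grounded, V_GS = V_G = 2.82 V.
Assume saturation: I_D = (k_n/2)(V_GS − V_t)² = (1.4/2)×(2.82 − 1.4)² = 0.7×1.42² = 1.4 mA.
V_DS = V_DD − I_D·R_D = 16 − 1.4×0.47 = 15.3 V.
Saturation requires V_DS ≥ V_GS − V_t = 1.42 V; 15.3 ≥ 1.42 ✓.

I_D ≈ 1.4 mA, V_DS ≈ 15 V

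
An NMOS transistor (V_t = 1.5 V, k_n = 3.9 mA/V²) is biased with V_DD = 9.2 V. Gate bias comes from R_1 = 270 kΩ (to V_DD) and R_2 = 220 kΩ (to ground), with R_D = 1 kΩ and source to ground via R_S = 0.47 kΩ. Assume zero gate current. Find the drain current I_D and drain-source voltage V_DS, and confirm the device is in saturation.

V_G = V_DD·R_2/(R_1+R_2) = 9.2×220/490 = 4.13 V.
Assume saturation: I_D = (k_n/2)(V_GS − V_t)² with V_GS = V_G − I_D·R_S = 4.13 − 0.47·I_D.
Substituting gives 0.431·I_D² − 5.82·I_D + 13.5 = 0, with roots I_D = 2.97 or 10.5 mA.
The root I_D = 10.5 mA gives V_GS = -0.825 V ≤ V_t, so take I_D = 2.97 mA.
Then V_GS = 2.73 V and V_DS = V_DD − I_D(R_D+R_S) = 9.2 − 2.97×1.47 = 4.83 V.
Saturation requires V_DS ≥ V_GS − V_t = 1.23 V; 4.83 ≥ 1.23 ✓.

I_D ≈ 3 mA, V_DS ≈ 4.8 V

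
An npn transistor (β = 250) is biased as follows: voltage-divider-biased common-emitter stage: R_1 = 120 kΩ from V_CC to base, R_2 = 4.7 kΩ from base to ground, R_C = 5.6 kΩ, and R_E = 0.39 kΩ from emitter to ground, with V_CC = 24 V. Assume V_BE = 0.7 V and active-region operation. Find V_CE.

V_CE ≈ 21 V

Thevenize the base divider: V_Th = V_CC·R_2/(R_1+R_2) = 24×4.7/125 = 0.905 V, R_Th = R_1‖R_2 = 4.52 kΩ.
Base-emitter loop: V_Th = I_B·R_Th + V_BE + (β+1)I_B·R_E, so I_B = (0.905 − 0.7) / (4.52 + 251×0.39) = 0.002 mA.
I_C = β·I_B = 250×0.002 = 0.499 mA, and I_E = (β+1)I_B = 0.501 mA.
V_CE = V_CC − I_C·R_C − I_E·R_E = 24 − 0.499×5.6 − 0.501×0.39 = 21 V.
V_CE = 21 V > 0.2 V confirms active-region operation.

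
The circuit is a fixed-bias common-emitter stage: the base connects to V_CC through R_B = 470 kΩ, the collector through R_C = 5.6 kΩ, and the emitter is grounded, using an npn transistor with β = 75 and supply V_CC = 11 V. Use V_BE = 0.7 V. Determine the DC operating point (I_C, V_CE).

I_C ≈ 1.6 mA, V_CE ≈ 1.8 V

Base loop: V_CC = I_B·R_B + V_BE, so I_B = (11 − 0.7)/470 kΩ = 0.0219 mA.
In the active region I_C = β·I_B = 75 × 0.0219 = 1.64 mA.
Collector loop: V_CE = V_CC − I_C·R_C = 11 − 1.64×5.6 = 1.8 V.
Since V_CE = 1.8 V > V_CE(sat) ≈ 0.2 V, the transistor is in the active region as assumed.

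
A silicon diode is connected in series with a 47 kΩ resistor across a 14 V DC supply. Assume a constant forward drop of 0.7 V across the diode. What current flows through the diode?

I ≈ 0.28 mA

KVL around the loop: 14 = V_D + I·R = 0.7 + I × 47 kΩ.
So I = (14 − 0.7) / 47 kΩ = 13.3 / 47 = 0.283 mA.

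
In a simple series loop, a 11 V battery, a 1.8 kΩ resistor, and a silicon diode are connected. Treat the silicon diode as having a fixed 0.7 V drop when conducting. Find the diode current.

I ≈ 5.7 mA

KVL around the loop: 11 = V_D + I·R = 0.7 + I × 1.8 kΩ.
So I = (11 − 0.7) / 1.8 kΩ = 10.3 / 1.8 = 5.72 mA.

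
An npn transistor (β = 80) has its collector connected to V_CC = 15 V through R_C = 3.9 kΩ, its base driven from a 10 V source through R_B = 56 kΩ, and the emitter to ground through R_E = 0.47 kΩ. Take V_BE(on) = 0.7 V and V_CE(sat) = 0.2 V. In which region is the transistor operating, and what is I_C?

saturation; I_C ≈ 3.4 mA

Assume active: I_B = (10 − 0.7)/(56 + 81×0.47) = 0.0989 mA, I_C = β·I_B = 7.91 mA.
Then V_CE = 15 − 7.91×3.9 − 8.01×0.47 = -19.6 V < 0.2 V — the active assumption fails.
Re-solve with V_CE = 0.2 V. KCL at the emitter: V_E/R_E = (V_BB−0.7−V_E)/R_B + (V_CC−0.2−V_E)/R_C, giving V_E = 1.65 V.
I_C = (V_CC − 0.2 − V_E)/R_C = (14.8 − 1.65)/3.9 = 3.37 mA.
Check: I_B = (9.3 − 1.65)/56 = 0.137 mA, and β·I_B = 10.9 mA > I_C, confirming saturation.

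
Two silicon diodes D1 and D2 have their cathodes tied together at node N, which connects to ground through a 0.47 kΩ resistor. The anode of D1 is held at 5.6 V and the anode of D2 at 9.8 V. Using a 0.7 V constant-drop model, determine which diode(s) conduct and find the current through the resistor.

Assume both conduct. Then node N would need to be at both 5.6−0.7 = 4.9 V and 9.8−0.7 = 9.1 V, which is impossible.
Assume only D2 conducts: V_N = 9.8 − 0.7 = 9.1 V, so I_R = 9.1/0.47 = 19.4 mA.
Check D1: its anode-to-cathode voltage is 5.6 − 9.1 = -3.5 V < 0.7 V, so it is off. The assumption is consistent.

Only D2 conducts; I_R ≈ 19 mA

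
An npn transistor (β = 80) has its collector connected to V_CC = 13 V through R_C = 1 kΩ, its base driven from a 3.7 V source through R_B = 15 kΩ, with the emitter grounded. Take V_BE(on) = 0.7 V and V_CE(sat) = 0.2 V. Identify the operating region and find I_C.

saturation; I_C ≈ 13 mA

Assume active: I_B = (3.7 − 0.7)/15 = 0.2 mA, giving I_C = β·I_B = 16 mA.
But then V_CE = 13 − 16×1 = -3 V < V_CE(sat) = 0.2 V — impossible in the active region.
So the transistor is saturated. With V_CE = 0.2 V, I_C = (V_CC − 0.2)/R_C = 12.8/1 = 12.8 mA.
Check: β·I_B = 16 mA > I_C = 12.8 mA, confirming saturation.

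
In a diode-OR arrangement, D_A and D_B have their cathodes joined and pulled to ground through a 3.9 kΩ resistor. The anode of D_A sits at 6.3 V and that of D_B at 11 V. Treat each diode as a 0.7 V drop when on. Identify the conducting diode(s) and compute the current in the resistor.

Assume both conduct. Then node N would need to be at both 6.3−0.7 = 5.6 V and 11−0.7 = 10.3 V, which is impossible.
Assume only D_B conducts: V_N = 11 − 0.7 = 10.3 V, so I_R = 10.3/3.9 = 2.64 mA.
Check D_A: its anode-to-cathode voltage is 6.3 − 10.3 = -4 V < 0.7 V, so it is off. The assumption is consistent.

Only D_B conducts; I_R ≈ 2.6 mA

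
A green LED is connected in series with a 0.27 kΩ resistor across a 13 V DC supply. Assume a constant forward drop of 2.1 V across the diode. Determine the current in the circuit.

I ≈ 40 mA

KVL around the loop: 13 = V_D + I·R = 2.1 + I × 0.27 kΩ.
So I = (13 − 2.1) / 0.27 kΩ = 10.9 / 0.27 = 40.4 mA.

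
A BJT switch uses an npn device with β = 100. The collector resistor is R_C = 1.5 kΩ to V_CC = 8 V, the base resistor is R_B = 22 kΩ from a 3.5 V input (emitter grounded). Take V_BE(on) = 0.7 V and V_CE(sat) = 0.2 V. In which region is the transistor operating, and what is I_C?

Assume active: I_B = (3.5 − 0.7)/22 = 0.127 mA, giving I_C = β·I_B = 12.7 mA.
But then V_CE = 8 − 12.7×1.5 = -11.1 V < V_CE(sat) = 0.2 V — impossible in the active region.
So the transistor is saturated. With V_CE = 0.2 V, I_C = (V_CC − 0.2)/R_C = 7.8/1.5 = 5.2 mA.
Check: β·I_B = 12.7 mA > I_C = 5.2 mA, confirming saturation.

saturation; I_C ≈ 5.2 mA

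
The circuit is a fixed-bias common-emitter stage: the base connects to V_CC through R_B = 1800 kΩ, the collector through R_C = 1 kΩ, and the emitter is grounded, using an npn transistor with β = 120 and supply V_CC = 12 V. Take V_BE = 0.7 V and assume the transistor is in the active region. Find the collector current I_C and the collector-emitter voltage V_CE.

I_C ≈ 0.75 mA, V_CE ≈ 11 V

Base loop: V_CC = I_B·R_B + V_BE, so I_B = (12 − 0.7)/1800 kΩ = 0.00628 mA.
In the active region I_C = β·I_B = 120 × 0.00628 = 0.753 mA.
Collector loop: V_CE = V_CC − I_C·R_C = 12 − 0.753×1 = 11.2 V.
Since V_CE = 11.2 V > V_CE(sat) ≈ 0.2 V, the transistor is in the active region as assumed.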